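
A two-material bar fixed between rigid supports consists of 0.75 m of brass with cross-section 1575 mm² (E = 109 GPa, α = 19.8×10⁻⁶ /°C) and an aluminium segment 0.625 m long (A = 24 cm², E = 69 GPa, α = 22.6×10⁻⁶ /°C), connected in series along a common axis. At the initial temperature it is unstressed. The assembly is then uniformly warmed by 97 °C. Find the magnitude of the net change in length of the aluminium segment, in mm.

|ΔL| ≈ 0.0674 mm

If the supports were absent, the total length change would be Σ αᵢΔT Lᵢ = 19.8×10⁻⁶×97×750 + 22.6×10⁻⁶×97×625 = 2.811 mm.
Since the ends are fixed, an axial force P builds up, equal in every segment, with P · Σ Lᵢ/(AᵢEᵢ) = δ_free.
Σ Lᵢ/(AᵢEᵢ) = 750/(1575×109×10³) + 625/(2400×69×10³) = 8.143×10⁻⁶ mm/N.
P = 2.811 / 8.143×10⁻⁶ = 345200 N = 345.2 kN, compressive.
For the aluminium segment, free thermal change = 22.6×10⁻⁶×97×625 = 1.37 mm and elastic change from P = 345200×625/(2400×69×10³) = 1.303 mm; these oppose, so the net change is 0.0674 mm (segment lengthens).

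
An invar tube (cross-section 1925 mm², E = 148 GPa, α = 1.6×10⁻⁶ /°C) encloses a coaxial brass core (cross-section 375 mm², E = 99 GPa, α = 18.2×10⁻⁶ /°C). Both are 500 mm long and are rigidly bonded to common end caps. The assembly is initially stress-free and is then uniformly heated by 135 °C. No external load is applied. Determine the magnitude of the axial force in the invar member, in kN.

Both members must finish at the same length. With the larger α, the brass tends to over-expand; the plates restrain it, putting the brass in compression and the invar in tension. With no external load the two internal forces are equal and opposite, magnitude P.
Setting the final lengths equal and cancelling L: (α₁ − α₂)ΔT = P/(A₁E₁) + P/(A₂E₂).
|α₁ − α₂|·ΔT = 16.6×10⁻⁶ × 135 = 0.002241.
1/(A₁E₁) + 1/(A₂E₂) = 1/(1925×148×10³) + 1/(375×99×10³) = 3.045×10⁻⁸ N⁻¹.
P = 0.002241 / 3.045×10⁻⁸ = 73610 N = 73.61 kN.

P ≈ 73.6 kN (tensile in the invar)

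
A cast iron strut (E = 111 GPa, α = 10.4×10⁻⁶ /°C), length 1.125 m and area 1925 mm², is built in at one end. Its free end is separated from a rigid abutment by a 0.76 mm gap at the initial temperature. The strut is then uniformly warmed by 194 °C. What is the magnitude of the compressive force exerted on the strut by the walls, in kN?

Unrestrained expansion: δ_free = αΔT L = 10.4×10⁻⁶ × 194 × 1125 = 2.27 mm.
This exceeds the 0.76 mm gap, so the wall pushes back. The portion of expansion that must be recovered elastically is δ_free − gap = 2.27 − 0.76 = 1.51 mm.
That suppressed elongation corresponds to σ = E·Δ/L = 111×10³ × 1.51/1125 = 149 MPa.
P = σA = 149 × 1925 = 286.8 kN.

P ≈ 287 kN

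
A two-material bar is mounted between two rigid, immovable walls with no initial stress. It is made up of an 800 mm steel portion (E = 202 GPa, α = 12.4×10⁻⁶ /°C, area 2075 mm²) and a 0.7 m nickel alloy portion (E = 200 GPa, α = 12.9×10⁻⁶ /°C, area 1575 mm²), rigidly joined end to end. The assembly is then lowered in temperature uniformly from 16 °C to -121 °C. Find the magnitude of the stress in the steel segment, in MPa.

If the supports were absent, the total length change would be Σ αᵢΔT Lᵢ = 12.4×10⁻⁶×137×800 + 12.9×10⁻⁶×137×700 = 2.596 mm.
Since the ends are fixed, an axial force P builds up, equal in every segment, with P · Σ Lᵢ/(AᵢEᵢ) = δ_free.
Σ Lᵢ/(AᵢEᵢ) = 800/(2075×202×10³) + 700/(1575×200×10³) = 4.131×10⁻⁶ mm/N.
So P = 2.596 / 4.131×10⁻⁶ = 628.5 kN, tensile.
σ_{steel} = P / A = 628500 / 2075 = 302.9 MPa.

σ ≈ 303 MPa (tensile)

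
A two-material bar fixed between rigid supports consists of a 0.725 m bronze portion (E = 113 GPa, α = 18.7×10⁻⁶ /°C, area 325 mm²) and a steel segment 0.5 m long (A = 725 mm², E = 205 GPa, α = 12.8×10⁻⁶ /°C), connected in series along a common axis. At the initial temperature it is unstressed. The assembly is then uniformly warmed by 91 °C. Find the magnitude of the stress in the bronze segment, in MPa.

σ ≈ 242 MPa (compressive)

With the walls removed the bar would change length by δ_free = Σ αᵢΔT Lᵢ = 18.7×10⁻⁶×91×725 + 12.8×10⁻⁶×91×500 = 1.816 mm.
Since the ends are fixed, an axial force P builds up, equal in every segment, with P · Σ Lᵢ/(AᵢEᵢ) = δ_free.
The series flexibility is Σ Lᵢ/(AᵢEᵢ) = 725/(325×113×10³) + 500/(725×205×10³) = 2.311×10⁻⁵ mm/N.
P = 1.816 / 2.311×10⁻⁵ = 78600 N = 78.6 kN, compressive.
σ_{bronze} = P / A = 78600 / 325 = 241.9 MPa.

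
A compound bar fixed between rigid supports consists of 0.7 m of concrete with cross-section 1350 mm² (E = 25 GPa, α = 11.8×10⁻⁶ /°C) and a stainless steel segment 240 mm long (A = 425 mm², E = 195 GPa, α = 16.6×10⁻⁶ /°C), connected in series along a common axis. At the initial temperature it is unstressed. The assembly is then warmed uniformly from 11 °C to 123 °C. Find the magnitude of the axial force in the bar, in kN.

P ≈ 58 kN (compressive)

With the walls removed the bar would change length by δ_free = Σ αᵢΔT Lᵢ = 11.8×10⁻⁶×112×700 + 16.6×10⁻⁶×112×240 = 1.371 mm.
The walls prevent any net length change, so an axial force P (same in every segment) develops. Compatibility: P · Σ Lᵢ/(AᵢEᵢ) = δ_free.
The series flexibility is Σ Lᵢ/(AᵢEᵢ) = 700/(1350×25×10³) + 240/(425×195×10³) = 2.364×10⁻⁵ mm/N.
P = 1.371 / 2.364×10⁻⁵ = 58020 N = 58.02 kN, compressive.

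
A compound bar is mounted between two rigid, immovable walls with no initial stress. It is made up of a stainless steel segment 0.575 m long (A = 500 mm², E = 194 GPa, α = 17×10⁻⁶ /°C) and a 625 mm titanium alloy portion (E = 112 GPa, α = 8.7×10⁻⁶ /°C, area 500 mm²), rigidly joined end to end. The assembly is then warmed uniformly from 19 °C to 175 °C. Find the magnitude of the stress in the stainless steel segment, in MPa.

If the supports were absent, the total length change would be Σ αᵢΔT Lᵢ = 17×10⁻⁶×156×575 + 8.7×10⁻⁶×156×625 = 2.373 mm.
Since the ends are fixed, an axial force P builds up, equal in every segment, with P · Σ Lᵢ/(AᵢEᵢ) = δ_free.
Σ Lᵢ/(AᵢEᵢ) = 575/(500×194×10³) + 625/(500×112×10³) = 1.709×10⁻⁵ mm/N.
Hence P = δ_free / Σ(L/AE) = 2.373/1.709×10⁻⁵ = 138.9 kN (compressive).
σ_{stainless steel} = P / A = 138900 / 500 = 277.7 MPa.

σ ≈ 278 MPa (compressive)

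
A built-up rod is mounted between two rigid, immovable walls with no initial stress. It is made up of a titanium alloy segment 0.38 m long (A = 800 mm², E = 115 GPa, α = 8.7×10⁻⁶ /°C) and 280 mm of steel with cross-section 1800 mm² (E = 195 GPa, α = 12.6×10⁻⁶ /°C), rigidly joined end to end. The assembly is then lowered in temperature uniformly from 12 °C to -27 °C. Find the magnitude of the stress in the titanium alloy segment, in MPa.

Free thermal contraction of the whole bar: Σ αᵢΔT Lᵢ = 8.7×10⁻⁶×39×380 + 12.6×10⁻⁶×39×280 = 0.2665 mm.
The walls prevent any net length change, so an axial force P (same in every segment) develops. Compatibility: P · Σ Lᵢ/(AᵢEᵢ) = δ_free.
Σ Lᵢ/(AᵢEᵢ) = 380/(800×115×10³) + 280/(1800×195×10³) = 4.928×10⁻⁶ mm/N.
So P = 0.2665 / 4.928×10⁻⁶ = 54.08 kN, tensile.
σ_{titanium alloy} = P / A = 54080 / 800 = 67.6 MPa.

σ ≈ 67.6 MPa (tensile)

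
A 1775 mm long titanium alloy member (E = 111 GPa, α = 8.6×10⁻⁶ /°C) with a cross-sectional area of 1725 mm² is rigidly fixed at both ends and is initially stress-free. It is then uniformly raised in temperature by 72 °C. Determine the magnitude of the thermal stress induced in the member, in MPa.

Because both ends are immovable the net strain is zero, and the suppressed thermal strain is αΔT = 8.6×10⁻⁶ × 72 = 619.2×10⁻⁶.
Hence σ = E·αΔT = 111×10³ × 619.2×10⁻⁶ = 68.73 MPa, compressive.

σ ≈ 68.7 MPa (compressive)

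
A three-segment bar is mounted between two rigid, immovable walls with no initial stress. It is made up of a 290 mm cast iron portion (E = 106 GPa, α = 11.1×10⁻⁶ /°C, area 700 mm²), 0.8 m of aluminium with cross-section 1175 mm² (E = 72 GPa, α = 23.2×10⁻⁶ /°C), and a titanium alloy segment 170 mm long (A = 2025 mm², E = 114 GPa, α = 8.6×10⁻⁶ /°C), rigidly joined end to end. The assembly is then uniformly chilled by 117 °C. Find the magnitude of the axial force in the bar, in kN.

If the supports were absent, the total length change would be Σ αᵢΔT Lᵢ = 11.1×10⁻⁶×117×290 + 23.2×10⁻⁶×117×800 + 8.6×10⁻⁶×117×170 = 2.719 mm.
The walls prevent any net length change, so an axial force P (same in every segment) develops. Compatibility: P · Σ Lᵢ/(AᵢEᵢ) = δ_free.
Σ Lᵢ/(AᵢEᵢ) = 290/(700×106×10³) + 800/(1175×72×10³) + 170/(2025×114×10³) = 1.41×10⁻⁵ mm/N.
Hence P = δ_free / Σ(L/AE) = 2.719/1.41×10⁻⁵ = 192.8 kN (tensile).

P ≈ 193 kN (tensile)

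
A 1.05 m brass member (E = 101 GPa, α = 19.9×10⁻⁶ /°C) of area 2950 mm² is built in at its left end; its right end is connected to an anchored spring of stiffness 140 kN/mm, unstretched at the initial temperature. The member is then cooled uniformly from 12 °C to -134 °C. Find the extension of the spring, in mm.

If the spring were absent the member would shorten by αΔT L = 19.9×10⁻⁶ × 146 × 1050 = 3.051 mm.
With a force P in the spring, the elastic change of the member is PL/(AE) and that of the spring is P/k; compatibility requires their sum to equal δ_free.
So P = δ_free / [L/(AE) + 1/k] = 3.051 / [ 1050/(2950×101×10³) + 1/(140×10³) ].
P = 3.051 / 1.067×10⁻⁵ = 286000 N.
Spring extension = P/k = 286000/(140×10³) = 2.043 mm.

δ ≈ 2.04 mm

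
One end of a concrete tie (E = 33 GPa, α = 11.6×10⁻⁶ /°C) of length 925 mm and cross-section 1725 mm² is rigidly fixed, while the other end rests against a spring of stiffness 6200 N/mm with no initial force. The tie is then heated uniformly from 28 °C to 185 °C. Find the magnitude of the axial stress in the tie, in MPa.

The unrestrained thermal change is αΔT L = 11.6×10⁻⁶ × 157 × 925 = 1.685 mm.
With a force P in the spring, the elastic change of the tie is PL/(AE) and that of the spring is P/k; compatibility requires their sum to equal δ_free.
P [ L/(AE) + 1/k ] = δ_free → P [ 925/(1725×33×10³) + 1/(6200) ] = 1.685.
P = 1.685 / 0.0001775 = 9489 N.
σ = P/A = 9489/1725 = 5.501 MPa.

σ ≈ 5.5 MPa (compressive)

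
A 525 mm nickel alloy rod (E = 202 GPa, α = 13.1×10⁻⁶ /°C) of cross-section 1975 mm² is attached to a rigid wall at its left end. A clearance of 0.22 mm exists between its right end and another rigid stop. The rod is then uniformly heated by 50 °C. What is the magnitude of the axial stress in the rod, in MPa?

σ ≈ 47.7 MPa (compressive)

Free thermal elongation = αΔT L = 13.1×10⁻⁶ × 50 × 525 = 0.3439 mm.
This exceeds the 0.22 mm gap, so the wall pushes back. The portion of expansion that must be recovered elastically is δ_free − gap = 0.3439 − 0.22 = 0.1239 mm.
That suppressed elongation corresponds to σ = E·Δ/L = 202×10³ × 0.1239/525 = 47.66 MPa.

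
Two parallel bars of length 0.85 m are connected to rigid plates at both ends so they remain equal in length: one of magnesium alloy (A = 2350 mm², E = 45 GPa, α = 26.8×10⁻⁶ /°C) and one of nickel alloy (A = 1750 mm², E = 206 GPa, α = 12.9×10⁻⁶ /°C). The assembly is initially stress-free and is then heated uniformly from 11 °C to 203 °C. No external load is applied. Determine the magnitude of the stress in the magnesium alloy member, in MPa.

σ ≈ 92.9 MPa (compressive)

Equilibrium of a rigid end plate with no external load gives equal and opposite internal forces ±P in the two members. Since α_{magnesium alloy} > α_{nickel alloy}, heating drives the magnesium alloy into compression and the nickel alloy into tension.
Compatibility of the two members (thermal + elastic change equal): (α₁ − α₂)ΔT = P·[1/(A₁E₁) + 1/(A₂E₂)].
|α₁ − α₂|·ΔT = 13.9×10⁻⁶ × 192 = 0.002669.
1/(A₁E₁) + 1/(A₂E₂) = 1/(2350×45×10³) + 1/(1750×206×10³) = 1.223×10⁻⁸ N⁻¹.
So P = 0.002669 / 1.223×10⁻⁸ = 218.2 kN.
σ_{magnesium alloy} = P/A₁ = 218200/2350 = 92.86 MPa, compressive.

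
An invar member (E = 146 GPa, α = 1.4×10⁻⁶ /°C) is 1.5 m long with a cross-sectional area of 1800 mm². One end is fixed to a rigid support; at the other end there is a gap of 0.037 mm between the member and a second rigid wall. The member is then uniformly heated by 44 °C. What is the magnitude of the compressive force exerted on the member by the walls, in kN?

Free thermal elongation = αΔT L = 1.4×10⁻⁶ × 44 × 1500 = 0.0924 mm.
The gap closes (δ_free > 0.037 mm) and the wall then resists a further 0.0924 − 0.037 = 0.0554 mm of expansion.
That suppressed elongation corresponds to σ = E·Δ/L = 146×10³ × 0.0554/1500 = 5.392 MPa.
P = σA = 5.392 × 1800 = 9.706 kN.

P ≈ 9.71 kN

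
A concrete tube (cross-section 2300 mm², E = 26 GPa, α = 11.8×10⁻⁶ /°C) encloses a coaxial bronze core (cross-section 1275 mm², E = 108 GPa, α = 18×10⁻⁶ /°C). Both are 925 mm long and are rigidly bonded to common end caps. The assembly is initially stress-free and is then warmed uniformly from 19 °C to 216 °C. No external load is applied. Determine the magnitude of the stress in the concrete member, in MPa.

Equilibrium of a rigid end plate with no external load gives equal and opposite internal forces ±P in the two members. Since α_{bronze} > α_{concrete}, heating drives the bronze into compression and the concrete into tension.
Equating the net (thermal + elastic) strains gives |α₁ − α₂|·ΔT = P·[1/(A₁E₁) + 1/(A₂E₂)].
|α₁ − α₂|·ΔT = 6.2×10⁻⁶ × 197 = 0.001221.
1/(A₁E₁) + 1/(A₂E₂) = 1/(2300×26×10³) + 1/(1275×108×10³) = 2.398×10⁻⁸ N⁻¹.
P = 0.001221 / 2.398×10⁻⁸ = 50920 N = 50.92 kN.
σ_{concrete} = P/A₁ = 50920/2300 = 22.14 MPa, tensile.

σ ≈ 22.1 MPa (tensile)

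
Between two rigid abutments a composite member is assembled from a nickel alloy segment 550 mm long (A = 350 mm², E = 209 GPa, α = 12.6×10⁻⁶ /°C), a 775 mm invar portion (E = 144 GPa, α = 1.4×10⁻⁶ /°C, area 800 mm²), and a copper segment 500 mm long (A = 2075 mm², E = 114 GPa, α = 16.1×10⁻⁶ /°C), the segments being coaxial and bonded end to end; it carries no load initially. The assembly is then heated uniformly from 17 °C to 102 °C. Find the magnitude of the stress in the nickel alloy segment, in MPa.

σ ≈ 238 MPa (compressive)

With the walls removed the bar would change length by δ_free = Σ αᵢΔT Lᵢ = 12.6×10⁻⁶×85×550 + 1.4×10⁻⁶×85×775 + 16.1×10⁻⁶×85×500 = 1.366 mm.
The rigid supports impose zero overall length change; the single axial force P common to all segments must satisfy P Σ Lᵢ/(AᵢEᵢ) = δ_free.
The series flexibility is Σ Lᵢ/(AᵢEᵢ) = 550/(350×209×10³) + 775/(800×144×10³) + 500/(2075×114×10³) = 1.636×10⁻⁵ mm/N.
Hence P = δ_free / Σ(L/AE) = 1.366/1.636×10⁻⁵ = 83.47 kN (compressive).
σ_{nickel alloy} = P / A = 83470 / 350 = 238.5 MPa.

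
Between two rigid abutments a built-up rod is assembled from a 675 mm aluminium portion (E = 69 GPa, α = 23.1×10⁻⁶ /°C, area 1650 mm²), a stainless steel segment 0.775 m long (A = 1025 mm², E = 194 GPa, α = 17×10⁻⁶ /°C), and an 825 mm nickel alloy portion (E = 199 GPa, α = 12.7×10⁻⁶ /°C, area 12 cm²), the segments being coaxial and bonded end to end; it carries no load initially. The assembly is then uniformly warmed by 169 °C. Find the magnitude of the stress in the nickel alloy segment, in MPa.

With the walls removed the bar would change length by δ_free = Σ αᵢΔT Lᵢ = 23.1×10⁻⁶×169×675 + 17×10⁻⁶×169×775 + 12.7×10⁻⁶×169×825 = 6.632 mm.
The rigid supports impose zero overall length change; the single axial force P common to all segments must satisfy P Σ Lᵢ/(AᵢEᵢ) = δ_free.
The series flexibility is Σ Lᵢ/(AᵢEᵢ) = 675/(1650×69×10³) + 775/(1025×194×10³) + 825/(1200×199×10³) = 1.328×10⁻⁵ mm/N.
P = 6.632 / 1.328×10⁻⁵ = 499400 N = 499.4 kN, compressive.
σ_{nickel alloy} = P / A = 499400 / 1200 = 416.2 MPa.

σ ≈ 416 MPa (compressive)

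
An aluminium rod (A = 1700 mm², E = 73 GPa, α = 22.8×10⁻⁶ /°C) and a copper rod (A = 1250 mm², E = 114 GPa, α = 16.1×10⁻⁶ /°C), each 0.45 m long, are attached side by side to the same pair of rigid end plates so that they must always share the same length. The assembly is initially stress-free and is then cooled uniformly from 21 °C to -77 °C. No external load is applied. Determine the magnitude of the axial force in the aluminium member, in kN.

P ≈ 43.6 kN (tensile in the aluminium)

The aluminium has the larger α, so on cooling it would change length more than the copper if both were free. The rigid plates force a common final length, so the aluminium is put into tension and the copper into compression, with equal and opposite forces P (no external load).
Equating the net (thermal + elastic) strains gives |α₁ − α₂|·ΔT = P·[1/(A₁E₁) + 1/(A₂E₂)].
|α₁ − α₂|·ΔT = 6.7×10⁻⁶ × 98 = 0.0006566.
1/(A₁E₁) + 1/(A₂E₂) = 1/(1700×73×10³) + 1/(1250×114×10³) = 1.508×10⁻⁸ N⁻¹.
P = 0.0006566 / 1.508×10⁻⁸ = 43550 N = 43.55 kN.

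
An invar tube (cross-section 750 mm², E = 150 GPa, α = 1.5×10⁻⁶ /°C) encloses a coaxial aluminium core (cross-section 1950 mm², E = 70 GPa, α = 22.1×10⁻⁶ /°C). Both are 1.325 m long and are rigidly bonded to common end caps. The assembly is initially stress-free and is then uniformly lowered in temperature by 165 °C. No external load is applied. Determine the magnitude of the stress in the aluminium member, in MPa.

σ ≈ 107 MPa (tensile)

The aluminium has the larger α, so on cooling it would change length more than the invar if both were free. The rigid plates force a common final length, so the aluminium is put into tension and the invar into compression, with equal and opposite forces P (no external load).
Equating the net (thermal + elastic) strains gives |α₁ − α₂|·ΔT = P·[1/(A₁E₁) + 1/(A₂E₂)].
|α₁ − α₂|·ΔT = 20.6×10⁻⁶ × 165 = 0.003399.
1/(A₁E₁) + 1/(A₂E₂) = 1/(750×150×10³) + 1/(1950×70×10³) = 1.621×10⁻⁸ N⁻¹.
So P = 0.003399 / 1.621×10⁻⁸ = 209.6 kN.
σ_{aluminium} = P/A₂ = 209600/1950 = 107.5 MPa, tensile.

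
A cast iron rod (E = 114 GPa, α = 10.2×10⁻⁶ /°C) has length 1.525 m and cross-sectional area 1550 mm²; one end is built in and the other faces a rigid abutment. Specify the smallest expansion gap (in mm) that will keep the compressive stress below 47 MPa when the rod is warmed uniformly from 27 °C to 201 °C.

Free expansion if unrestrained: δ_free = αΔT L = 10.2×10⁻⁶ × 174 × 1525 = 2.707 mm.
At the allowable stress the elastic shortening the wall may impose is σL/E = 47 × 1525 / (114×10³) = 0.6287 mm.
The gap must absorb the remainder: g_min = 2.707 − 0.6287 = 2.078 mm.

g ≈ 2.08 mm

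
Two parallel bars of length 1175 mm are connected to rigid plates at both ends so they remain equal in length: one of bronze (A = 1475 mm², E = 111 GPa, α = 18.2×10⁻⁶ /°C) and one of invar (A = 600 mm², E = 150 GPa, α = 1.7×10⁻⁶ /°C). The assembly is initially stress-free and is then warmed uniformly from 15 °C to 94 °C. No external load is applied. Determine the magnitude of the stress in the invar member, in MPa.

Both members must finish at the same length. With the larger α, the bronze tends to over-expand; the plates restrain it, putting the bronze in compression and the invar in tension. With no external load the two internal forces are equal and opposite, magnitude P.
Compatibility of the two members (thermal + elastic change equal): (α₁ − α₂)ΔT = P·[1/(A₁E₁) + 1/(A₂E₂)].
|α₁ − α₂|·ΔT = 16.5×10⁻⁶ × 79 = 0.001303.
1/(A₁E₁) + 1/(A₂E₂) = 1/(1475×111×10³) + 1/(600×150×10³) = 1.722×10⁻⁸ N⁻¹.
So P = 0.001303 / 1.722×10⁻⁸ = 75.7 kN.
σ_{invar} = P/A₂ = 75700/600 = 126.2 MPa, tensile.

σ ≈ 126 MPa (tensile)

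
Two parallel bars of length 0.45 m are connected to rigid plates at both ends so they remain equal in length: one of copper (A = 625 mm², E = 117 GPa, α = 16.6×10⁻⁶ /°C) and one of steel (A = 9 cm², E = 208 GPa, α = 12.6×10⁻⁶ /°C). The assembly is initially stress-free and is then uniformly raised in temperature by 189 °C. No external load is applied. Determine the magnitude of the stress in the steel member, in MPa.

Both members must finish at the same length. With the larger α, the copper tends to over-expand; the plates restrain it, putting the copper in compression and the steel in tension. With no external load the two internal forces are equal and opposite, magnitude P.
Setting the final lengths equal and cancelling L: (α₁ − α₂)ΔT = P/(A₁E₁) + P/(A₂E₂).
|α₁ − α₂|·ΔT = 4×10⁻⁶ × 189 = 0.000756.
1/(A₁E₁) + 1/(A₂E₂) = 1/(625×117×10³) + 1/(900×208×10³) = 1.902×10⁻⁸ N⁻¹.
P = 0.000756 / 1.902×10⁻⁸ = 39750 N = 39.75 kN.
σ_{steel} = P/A₂ = 39750/900 = 44.17 MPa, tensile.

σ ≈ 44.2 MPa (tensile)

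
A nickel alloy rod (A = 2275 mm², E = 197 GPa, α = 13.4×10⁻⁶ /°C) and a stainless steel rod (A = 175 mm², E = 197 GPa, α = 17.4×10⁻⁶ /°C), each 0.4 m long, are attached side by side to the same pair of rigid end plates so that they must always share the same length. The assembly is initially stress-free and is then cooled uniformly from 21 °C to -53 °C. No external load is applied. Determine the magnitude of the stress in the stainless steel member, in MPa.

The stainless steel has the larger α, so on cooling it would change length more than the nickel alloy if both were free. The rigid plates force a common final length, so the stainless steel is put into tension and the nickel alloy into compression, with equal and opposite forces P (no external load).
Equating the net (thermal + elastic) strains gives |α₁ − α₂|·ΔT = P·[1/(A₁E₁) + 1/(A₂E₂)].
|α₁ − α₂|·ΔT = 4×10⁻⁶ × 74 = 0.000296.
1/(A₁E₁) + 1/(A₂E₂) = 1/(2275×197×10³) + 1/(175×197×10³) = 3.124×10⁻⁸ N⁻¹.
P = 0.000296 / 3.124×10⁻⁸ = 9476 N = 9.476 kN.
σ_{stainless steel} = P/A₂ = 9476/175 = 54.15 MPa, tensile.

σ ≈ 54.1 MPa (tensile)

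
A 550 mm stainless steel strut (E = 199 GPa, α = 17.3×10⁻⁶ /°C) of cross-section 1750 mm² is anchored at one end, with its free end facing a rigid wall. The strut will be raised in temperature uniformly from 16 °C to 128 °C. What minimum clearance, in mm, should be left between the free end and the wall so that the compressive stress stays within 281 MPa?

With no wall the strut would lengthen by αΔT L = 17.3×10⁻⁶ × 112 × 550 = 1.066 mm.
A stress of 281 MPa corresponds to the wall pushing the strut back by σL/E = 281×550/(199×10³) = 0.7766 mm.
The gap must absorb the remainder: g_min = 1.066 − 0.7766 = 0.289 mm.

g ≈ 0.289 mm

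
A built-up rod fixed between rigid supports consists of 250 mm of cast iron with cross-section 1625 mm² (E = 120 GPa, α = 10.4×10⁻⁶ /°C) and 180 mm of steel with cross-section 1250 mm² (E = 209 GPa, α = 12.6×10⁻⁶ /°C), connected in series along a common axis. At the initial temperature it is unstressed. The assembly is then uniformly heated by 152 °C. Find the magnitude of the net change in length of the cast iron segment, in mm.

|ΔL| ≈ 0.0861 mm

With the walls removed the bar would change length by δ_free = Σ αᵢΔT Lᵢ = 10.4×10⁻⁶×152×250 + 12.6×10⁻⁶×152×180 = 0.7399 mm.
The walls prevent any net length change, so an axial force P (same in every segment) develops. Compatibility: P · Σ Lᵢ/(AᵢEᵢ) = δ_free.
The series flexibility is Σ Lᵢ/(AᵢEᵢ) = 250/(1625×120×10³) + 180/(1250×209×10³) = 1.971×10⁻⁶ mm/N.
Hence P = δ_free / Σ(L/AE) = 0.7399/1.971×10⁻⁶ = 375.4 kN (compressive).
For the cast iron segment, free thermal change = 10.4×10⁻⁶×152×250 = 0.3952 mm and elastic change from P = 375400×250/(1625×120×10³) = 0.4813 mm; these oppose, so the net change is 0.0861 mm (segment shortens).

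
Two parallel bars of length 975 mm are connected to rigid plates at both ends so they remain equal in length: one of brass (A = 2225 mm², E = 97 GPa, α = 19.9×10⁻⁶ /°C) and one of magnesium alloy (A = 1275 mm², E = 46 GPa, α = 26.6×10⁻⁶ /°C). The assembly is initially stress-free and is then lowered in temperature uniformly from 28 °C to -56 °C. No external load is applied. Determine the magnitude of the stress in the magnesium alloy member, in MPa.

Both members must finish at the same length. With the larger α, the magnesium alloy tends to over-contract; the plates restrain it, putting the magnesium alloy in tension and the brass in compression. With no external load the two internal forces are equal and opposite, magnitude P.
Compatibility of the two members (thermal + elastic change equal): (α₁ − α₂)ΔT = P·[1/(A₁E₁) + 1/(A₂E₂)].
|α₁ − α₂|·ΔT = 6.7×10⁻⁶ × 84 = 0.0005628.
1/(A₁E₁) + 1/(A₂E₂) = 1/(2225×97×10³) + 1/(1275×46×10³) = 2.168×10⁻⁸ N⁻¹.
P = 0.0005628 / 2.168×10⁻⁸ = 25960 N = 25.96 kN.
σ_{magnesium alloy} = P/A₂ = 25960/1275 = 20.36 MPa, tensile.

σ ≈ 20.4 MPa (tensile)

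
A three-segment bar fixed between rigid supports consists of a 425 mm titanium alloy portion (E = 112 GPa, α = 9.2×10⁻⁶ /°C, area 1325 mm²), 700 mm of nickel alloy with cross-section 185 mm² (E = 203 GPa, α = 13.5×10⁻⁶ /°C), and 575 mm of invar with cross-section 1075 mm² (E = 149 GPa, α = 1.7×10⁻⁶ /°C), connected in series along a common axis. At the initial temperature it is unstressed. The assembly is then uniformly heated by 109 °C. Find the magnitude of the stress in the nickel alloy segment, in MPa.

Free thermal expansion of the whole bar: Σ αᵢΔT Lᵢ = 9.2×10⁻⁶×109×425 + 13.5×10⁻⁶×109×700 + 1.7×10⁻⁶×109×575 = 1.563 mm.
Since the ends are fixed, an axial force P builds up, equal in every segment, with P · Σ Lᵢ/(AᵢEᵢ) = δ_free.
The series flexibility is Σ Lᵢ/(AᵢEᵢ) = 425/(1325×112×10³) + 700/(185×203×10³) + 575/(1075×149×10³) = 2.509×10⁻⁵ mm/N.
Hence P = δ_free / Σ(L/AE) = 1.563/2.509×10⁻⁵ = 62.28 kN (compressive).
σ_{nickel alloy} = P / A = 62280 / 185 = 336.6 MPa.

σ ≈ 337 MPa (compressive)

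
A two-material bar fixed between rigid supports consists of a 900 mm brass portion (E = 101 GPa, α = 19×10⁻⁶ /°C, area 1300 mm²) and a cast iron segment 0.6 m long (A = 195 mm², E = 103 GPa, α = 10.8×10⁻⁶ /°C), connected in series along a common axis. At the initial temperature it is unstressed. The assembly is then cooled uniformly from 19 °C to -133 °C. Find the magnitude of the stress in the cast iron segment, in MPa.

Free thermal contraction of the whole bar: Σ αᵢΔT Lᵢ = 19×10⁻⁶×152×900 + 10.8×10⁻⁶×152×600 = 3.584 mm.
Since the ends are fixed, an axial force P builds up, equal in every segment, with P · Σ Lᵢ/(AᵢEᵢ) = δ_free.
Σ Lᵢ/(AᵢEᵢ) = 900/(1300×101×10³) + 600/(195×103×10³) = 3.673×10⁻⁵ mm/N.
P = 3.584 / 3.673×10⁻⁵ = 97590 N = 97.59 kN, tensile.
σ_{cast iron} = P / A = 97590 / 195 = 500.4 MPa.

σ ≈ 500 MPa (tensile)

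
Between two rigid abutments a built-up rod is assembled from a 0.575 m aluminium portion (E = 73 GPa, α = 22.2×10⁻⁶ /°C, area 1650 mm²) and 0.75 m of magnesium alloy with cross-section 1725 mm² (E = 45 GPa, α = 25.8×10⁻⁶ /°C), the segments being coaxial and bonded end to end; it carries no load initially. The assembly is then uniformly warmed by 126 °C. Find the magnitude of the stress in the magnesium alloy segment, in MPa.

If the supports were absent, the total length change would be Σ αᵢΔT Lᵢ = 22.2×10⁻⁶×126×575 + 25.8×10⁻⁶×126×750 = 4.046 mm.
The rigid supports impose zero overall length change; the single axial force P common to all segments must satisfy P Σ Lᵢ/(AᵢEᵢ) = δ_free.
The series flexibility is Σ Lᵢ/(AᵢEᵢ) = 575/(1650×73×10³) + 750/(1725×45×10³) = 1.444×10⁻⁵ mm/N.
So P = 4.046 / 1.444×10⁻⁵ = 280.3 kN, compressive.
σ_{magnesium alloy} = P / A = 280300 / 1725 = 162.5 MPa.

σ ≈ 163 MPa (compressive)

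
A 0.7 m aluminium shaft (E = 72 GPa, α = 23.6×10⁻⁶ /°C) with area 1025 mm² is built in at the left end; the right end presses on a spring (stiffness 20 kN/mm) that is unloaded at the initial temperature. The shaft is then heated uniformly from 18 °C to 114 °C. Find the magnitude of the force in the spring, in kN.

P ≈ 26.7 kN

Free thermal expansion: δ_free = αΔT L = 23.6×10⁻⁶ × 96 × 700 = 1.586 mm.
With a force P in the spring, the elastic change of the shaft is PL/(AE) and that of the spring is P/k; compatibility requires their sum to equal δ_free.
So P = δ_free / [L/(AE) + 1/k] = 1.586 / [ 700/(1025×72×10³) + 1/(20×10³) ].
P = 1.586 / 5.949×10⁻⁵ = 26660 N.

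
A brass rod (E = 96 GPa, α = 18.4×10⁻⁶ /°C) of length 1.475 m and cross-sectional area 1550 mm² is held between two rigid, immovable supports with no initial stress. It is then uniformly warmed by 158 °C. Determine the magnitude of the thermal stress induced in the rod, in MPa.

σ ≈ 279 MPa (compressive)

The supports are rigid, so the total axial strain is zero. The restrained thermal strain is ε = αΔT = 18.4×10⁻⁶ × 158 = 2907.2×10⁻⁶.
σ = EαΔT = 96×10³ × 18.4×10⁻⁶ × 158 = 279.1 MPa (compressive; the rod is trying to expand).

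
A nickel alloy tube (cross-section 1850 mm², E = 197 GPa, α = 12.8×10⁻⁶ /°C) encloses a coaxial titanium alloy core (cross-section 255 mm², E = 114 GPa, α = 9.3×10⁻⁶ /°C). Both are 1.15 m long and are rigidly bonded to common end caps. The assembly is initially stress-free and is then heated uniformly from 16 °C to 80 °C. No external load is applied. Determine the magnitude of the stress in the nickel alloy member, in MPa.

Both members must finish at the same length. With the larger α, the nickel alloy tends to over-expand; the plates restrain it, putting the nickel alloy in compression and the titanium alloy in tension. With no external load the two internal forces are equal and opposite, magnitude P.
Setting the final lengths equal and cancelling L: (α₁ − α₂)ΔT = P/(A₁E₁) + P/(A₂E₂).
|α₁ − α₂|·ΔT = 3.5×10⁻⁶ × 64 = 0.000224.
1/(A₁E₁) + 1/(A₂E₂) = 1/(1850×197×10³) + 1/(255×114×10³) = 3.714×10⁻⁸ N⁻¹.
So P = 0.000224 / 3.714×10⁻⁸ = 6.031 kN.
σ_{nickel alloy} = P/A₁ = 6031/1850 = 3.26 MPa, compressive.

σ ≈ 3.26 MPa (compressive)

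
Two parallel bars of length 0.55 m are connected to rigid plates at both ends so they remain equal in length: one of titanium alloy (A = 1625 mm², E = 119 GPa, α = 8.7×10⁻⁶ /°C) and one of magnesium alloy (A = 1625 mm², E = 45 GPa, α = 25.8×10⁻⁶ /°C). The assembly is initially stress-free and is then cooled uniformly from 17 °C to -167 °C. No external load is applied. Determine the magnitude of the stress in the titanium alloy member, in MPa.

σ ≈ 103 MPa (compressive)

The magnesium alloy has the larger α, so on cooling it would change length more than the titanium alloy if both were free. The rigid plates force a common final length, so the magnesium alloy is put into tension and the titanium alloy into compression, with equal and opposite forces P (no external load).
Equating the net (thermal + elastic) strains gives |α₁ − α₂|·ΔT = P·[1/(A₁E₁) + 1/(A₂E₂)].
|α₁ − α₂|·ΔT = 17.1×10⁻⁶ × 184 = 0.003146.
1/(A₁E₁) + 1/(A₂E₂) = 1/(1625×119×10³) + 1/(1625×45×10³) = 1.885×10⁻⁸ N⁻¹.
P = 0.003146 / 1.885×10⁻⁸ = 166900 N = 166.9 kN.
σ_{titanium alloy} = P/A₁ = 166900/1625 = 102.7 MPa, compressive.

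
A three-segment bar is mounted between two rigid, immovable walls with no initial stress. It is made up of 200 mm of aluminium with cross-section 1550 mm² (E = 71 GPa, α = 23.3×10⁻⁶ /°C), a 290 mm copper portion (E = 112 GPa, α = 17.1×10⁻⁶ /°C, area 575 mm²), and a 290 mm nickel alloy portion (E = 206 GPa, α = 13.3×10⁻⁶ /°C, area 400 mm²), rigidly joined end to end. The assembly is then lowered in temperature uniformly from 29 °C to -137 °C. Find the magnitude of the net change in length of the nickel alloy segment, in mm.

|ΔL| ≈ 0.16 mm

With the walls removed the bar would change length by δ_free = Σ αᵢΔT Lᵢ = 23.3×10⁻⁶×166×200 + 17.1×10⁻⁶×166×290 + 13.3×10⁻⁶×166×290 = 2.237 mm.
Since the ends are fixed, an axial force P builds up, equal in every segment, with P · Σ Lᵢ/(AᵢEᵢ) = δ_free.
Σ Lᵢ/(AᵢEᵢ) = 200/(1550×71×10³) + 290/(575×112×10³) + 290/(400×206×10³) = 9.84×10⁻⁶ mm/N.
So P = 2.237 / 9.84×10⁻⁶ = 227.3 kN, tensile.
For the nickel alloy segment, free thermal change = 13.3×10⁻⁶×166×290 = 0.6403 mm and elastic change from P = 227300×290/(400×206×10³) = 0.8001 mm; these oppose, so the net change is 0.16 mm (segment lengthens).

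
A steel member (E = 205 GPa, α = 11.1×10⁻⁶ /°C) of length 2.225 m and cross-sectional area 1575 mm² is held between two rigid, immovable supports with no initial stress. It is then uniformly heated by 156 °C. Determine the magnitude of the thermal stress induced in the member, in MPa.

σ ≈ 355 MPa (compressive)

Because both ends are immovable the net strain is zero, and the suppressed thermal strain is αΔT = 11.1×10⁻⁶ × 156 = 1731.6×10⁻⁶.
The stress required to suppress this strain is σ = Eε = 205×10³ × 1731.6×10⁻⁶ = 355 MPa, compressive since the member is trying to expand.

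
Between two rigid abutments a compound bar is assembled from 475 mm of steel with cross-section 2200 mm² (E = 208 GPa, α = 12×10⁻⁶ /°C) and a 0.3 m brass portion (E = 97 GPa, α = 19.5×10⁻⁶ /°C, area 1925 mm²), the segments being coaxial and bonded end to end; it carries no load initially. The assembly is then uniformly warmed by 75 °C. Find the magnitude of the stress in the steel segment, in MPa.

With the walls removed the bar would change length by δ_free = Σ αᵢΔT Lᵢ = 12×10⁻⁶×75×475 + 19.5×10⁻⁶×75×300 = 0.8662 mm.
The rigid supports impose zero overall length change; the single axial force P common to all segments must satisfy P Σ Lᵢ/(AᵢEᵢ) = δ_free.
The series flexibility is Σ Lᵢ/(AᵢEᵢ) = 475/(2200×208×10³) + 300/(1925×97×10³) = 2.645×10⁻⁶ mm/N.
So P = 0.8662 / 2.645×10⁻⁶ = 327.5 kN, compressive.
σ_{steel} = P / A = 327500 / 2200 = 148.9 MPa.

σ ≈ 149 MPa (compressive)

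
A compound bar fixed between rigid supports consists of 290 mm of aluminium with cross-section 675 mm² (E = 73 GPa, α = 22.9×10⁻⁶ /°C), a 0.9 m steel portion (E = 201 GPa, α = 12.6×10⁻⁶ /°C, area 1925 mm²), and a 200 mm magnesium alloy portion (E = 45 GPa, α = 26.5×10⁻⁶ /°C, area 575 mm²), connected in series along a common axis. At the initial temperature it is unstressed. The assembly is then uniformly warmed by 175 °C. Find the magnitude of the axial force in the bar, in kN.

P ≈ 256 kN (compressive)

With the walls removed the bar would change length by δ_free = Σ αᵢΔT Lᵢ = 22.9×10⁻⁶×175×290 + 12.6×10⁻⁶×175×900 + 26.5×10⁻⁶×175×200 = 4.074 mm.
The rigid supports impose zero overall length change; the single axial force P common to all segments must satisfy P Σ Lᵢ/(AᵢEᵢ) = δ_free.
The series flexibility is Σ Lᵢ/(AᵢEᵢ) = 290/(675×73×10³) + 900/(1925×201×10³) + 200/(575×45×10³) = 1.594×10⁻⁵ mm/N.
So P = 4.074 / 1.594×10⁻⁵ = 255.6 kN, compressive.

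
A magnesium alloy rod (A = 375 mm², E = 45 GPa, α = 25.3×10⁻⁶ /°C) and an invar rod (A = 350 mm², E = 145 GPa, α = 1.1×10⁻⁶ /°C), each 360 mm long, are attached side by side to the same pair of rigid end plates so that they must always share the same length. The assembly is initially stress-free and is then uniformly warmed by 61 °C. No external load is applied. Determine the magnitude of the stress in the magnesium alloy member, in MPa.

Both members must finish at the same length. With the larger α, the magnesium alloy tends to over-expand; the plates restrain it, putting the magnesium alloy in compression and the invar in tension. With no external load the two internal forces are equal and opposite, magnitude P.
Equating the net (thermal + elastic) strains gives |α₁ − α₂|·ΔT = P·[1/(A₁E₁) + 1/(A₂E₂)].
|α₁ − α₂|·ΔT = 24.2×10⁻⁶ × 61 = 0.001476.
1/(A₁E₁) + 1/(A₂E₂) = 1/(375×45×10³) + 1/(350×145×10³) = 7.896×10⁻⁸ N⁻¹.
So P = 0.001476 / 7.896×10⁻⁸ = 18.69 kN.
σ_{magnesium alloy} = P/A₁ = 18690/375 = 49.85 MPa, compressive.

σ ≈ 49.9 MPa (compressive)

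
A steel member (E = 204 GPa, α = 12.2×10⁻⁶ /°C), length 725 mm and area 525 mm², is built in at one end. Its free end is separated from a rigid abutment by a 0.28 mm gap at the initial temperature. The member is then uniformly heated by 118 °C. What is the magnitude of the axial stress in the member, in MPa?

σ ≈ 215 MPa (compressive)

Unrestrained expansion: δ_free = αΔT L = 12.2×10⁻⁶ × 118 × 725 = 1.044 mm.
This exceeds the 0.28 mm gap, so the wall pushes back. The portion of expansion that must be recovered elastically is δ_free − gap = 1.044 − 0.28 = 0.7637 mm.
Compatibility: PL/(AE) = 0.7637 mm, so σ = P/A = E × (0.7637/725) = 214.9 MPa.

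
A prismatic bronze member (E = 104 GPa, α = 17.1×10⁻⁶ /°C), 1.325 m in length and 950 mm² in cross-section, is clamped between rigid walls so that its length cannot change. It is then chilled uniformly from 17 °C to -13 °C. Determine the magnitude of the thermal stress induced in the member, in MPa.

The supports are rigid, so the total axial strain is zero. The restrained thermal strain is ε = αΔT = 17.1×10⁻⁶ × 30 = 513×10⁻⁶.
The stress required to suppress this strain is σ = Eε = 104×10³ × 513×10⁻⁶ = 53.35 MPa, tensile since the member is trying to contract.

σ ≈ 53.4 MPa (tensile)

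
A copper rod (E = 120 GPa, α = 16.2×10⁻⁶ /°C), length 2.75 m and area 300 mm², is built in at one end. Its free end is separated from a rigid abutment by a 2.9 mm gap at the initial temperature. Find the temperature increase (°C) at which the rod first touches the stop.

The gap closes when αΔT L = 2.9 mm, since the rod is still unstressed at that instant.
So ΔT = g/(αL) = 2.9/(16.2×10⁻⁶ × 2750) = 65.1 °C.

ΔT ≈ 65.1 °C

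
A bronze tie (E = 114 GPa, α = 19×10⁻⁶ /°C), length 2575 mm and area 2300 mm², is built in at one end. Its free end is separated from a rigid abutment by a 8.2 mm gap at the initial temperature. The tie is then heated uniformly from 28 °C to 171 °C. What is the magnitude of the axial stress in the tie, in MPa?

σ ≈ 0 MPa

Unrestrained expansion: δ_free = αΔT L = 19×10⁻⁶ × 143 × 2575 = 6.996 mm.
This is smaller than the 8.2 mm clearance, so the tie expands freely without reaching the stop — the stress is zero.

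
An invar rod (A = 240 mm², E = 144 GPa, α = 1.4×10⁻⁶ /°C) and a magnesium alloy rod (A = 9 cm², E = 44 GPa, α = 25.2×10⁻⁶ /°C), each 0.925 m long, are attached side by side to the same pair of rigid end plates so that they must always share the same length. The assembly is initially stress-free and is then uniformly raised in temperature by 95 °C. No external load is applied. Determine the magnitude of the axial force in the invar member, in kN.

The magnesium alloy has the larger α, so on heating it would change length more than the invar if both were free. The rigid plates force a common final length, so the magnesium alloy is put into compression and the invar into tension, with equal and opposite forces P (no external load).
Compatibility of the two members (thermal + elastic change equal): (α₁ − α₂)ΔT = P·[1/(A₁E₁) + 1/(A₂E₂)].
|α₁ − α₂|·ΔT = 23.8×10⁻⁶ × 95 = 0.002261.
1/(A₁E₁) + 1/(A₂E₂) = 1/(240×144×10³) + 1/(900×44×10³) = 5.419×10⁻⁸ N⁻¹.
P = 0.002261 / 5.419×10⁻⁸ = 41730 N = 41.73 kN.

P ≈ 41.7 kN (tensile in the invar)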